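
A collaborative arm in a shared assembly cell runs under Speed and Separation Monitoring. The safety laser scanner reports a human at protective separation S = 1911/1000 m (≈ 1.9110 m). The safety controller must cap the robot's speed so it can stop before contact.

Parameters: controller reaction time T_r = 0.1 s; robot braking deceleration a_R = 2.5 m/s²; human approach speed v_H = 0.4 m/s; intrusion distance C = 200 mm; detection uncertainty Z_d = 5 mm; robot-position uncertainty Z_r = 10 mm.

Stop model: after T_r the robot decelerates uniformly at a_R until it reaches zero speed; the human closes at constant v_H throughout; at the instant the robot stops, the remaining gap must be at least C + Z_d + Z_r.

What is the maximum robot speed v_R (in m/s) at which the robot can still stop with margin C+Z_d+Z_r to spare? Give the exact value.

quadratic (1/5)·v² + (13/50)·v + (-207/125) = 0
  disc = (13/50)² − 4·(1/5)·(-207/125) = 3481/2500 ; √disc = 59/50
  v_R = (−(13/50) + 59/50) / (2·(1/5)) = 23/10 m/s
check:
braking lasts T_s = (23/10)/(5/2) = 0.9200 s
robot covers v_R·T_r = 2.3000·0.1000 = 0.2300 m before braking
robot covers 2.3000·0.9200 − ½·2.5000·0.9200² = 1.0580 m while stopping
human closes 0.4000·1.0200 = 0.4080 m
residual clearance needed = 0.2000+0.0050+0.0100 = 0.2150 m
sum ≈ 0.2300+1.0580+0.4080+0.2150 ≈ 1.9110 m = S ✓

v_R_max = 23/10 m/s = 2.3000 m/s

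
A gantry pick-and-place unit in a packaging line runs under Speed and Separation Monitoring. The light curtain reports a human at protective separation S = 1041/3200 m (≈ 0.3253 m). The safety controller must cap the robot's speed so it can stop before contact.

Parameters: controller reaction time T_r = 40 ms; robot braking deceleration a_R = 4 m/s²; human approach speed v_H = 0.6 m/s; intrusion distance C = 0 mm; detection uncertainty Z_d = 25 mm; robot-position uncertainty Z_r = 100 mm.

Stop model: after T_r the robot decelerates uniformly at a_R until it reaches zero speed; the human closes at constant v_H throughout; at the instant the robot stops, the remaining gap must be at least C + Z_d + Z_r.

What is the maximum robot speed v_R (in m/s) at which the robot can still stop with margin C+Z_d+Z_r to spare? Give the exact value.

v_R_max = 13/20 m/s = 0.6500 m/s

collect terms ⇒ (1/8)·v_R² + (19/100)·v_R + (-2821/16000) = 0
  disc = (19/100)² − 4·(1/8)·(-2821/16000) = 19881/160000 ; √disc = 141/400
  v_R = (−(19/100) + 141/400) / (2·(1/8)) = 13/20 m/s
check:
braking lasts T_s = (13/20)/4 = 0.1625 s
reaction-phase robot travel = 0.6500·0.0400 = 0.0260 m
robot covers 0.6500·0.1625 − ½·4.0000·0.1625² = 0.0528 m while stopping
human closes 0.6000·0.2025 = 0.1215 m
residual clearance needed = 0.0000+0.0250+0.1000 = 0.1250 m
sum ≈ 0.0260+0.0528+0.1215+0.1250 ≈ 0.3253 m = S ✓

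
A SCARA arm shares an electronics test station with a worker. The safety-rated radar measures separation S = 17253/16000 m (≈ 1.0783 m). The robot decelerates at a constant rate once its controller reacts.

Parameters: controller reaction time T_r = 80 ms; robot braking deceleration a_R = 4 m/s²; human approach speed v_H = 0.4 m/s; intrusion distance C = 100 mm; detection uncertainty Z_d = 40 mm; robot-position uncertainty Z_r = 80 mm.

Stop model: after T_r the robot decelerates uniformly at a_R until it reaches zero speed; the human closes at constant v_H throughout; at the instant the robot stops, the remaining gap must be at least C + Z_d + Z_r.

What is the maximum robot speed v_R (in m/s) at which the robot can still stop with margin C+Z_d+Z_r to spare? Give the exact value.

quadratic (1/8)·v² + (9/50)·v + (-13221/16000) = 0
  disc = (9/50)² − 4·(1/8)·(-13221/16000) = 71289/160000 ; √disc = 267/400
  v_R = (−(9/50) + 267/400) / (2·(1/8)) = 39/20 m/s
check:
T_s = v_R/a_R = (39/20)/4 = 0.4875 s
reaction-phase robot travel = 1.9500·0.0800 = 0.1560 m
robot under decel: 1.9500²/(2·4.0000) = 0.4753 m
human over T_r+T_s: 0.4000·(0.0800+0.4875) = 0.2270 m
residual clearance needed = 0.1000+0.0400+0.0800 = 0.2200 m
sum ≈ 0.1560+0.4753+0.2270+0.2200 ≈ 1.0783 m = S ✓

v_R_max = 39/20 m/s = 1.9500 m/s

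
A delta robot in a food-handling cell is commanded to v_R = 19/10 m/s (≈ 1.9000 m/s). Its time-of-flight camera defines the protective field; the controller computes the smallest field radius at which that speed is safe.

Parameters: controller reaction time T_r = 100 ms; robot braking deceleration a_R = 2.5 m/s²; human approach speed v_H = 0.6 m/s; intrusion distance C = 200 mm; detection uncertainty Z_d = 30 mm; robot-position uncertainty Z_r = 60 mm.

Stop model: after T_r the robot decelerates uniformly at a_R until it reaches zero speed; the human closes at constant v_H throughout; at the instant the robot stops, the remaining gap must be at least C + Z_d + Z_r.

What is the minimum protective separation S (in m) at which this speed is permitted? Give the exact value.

S_min = 859/500 m = 1.7180 m

stop time T_s = (19/10)/(5/2) = 0.7600 s
robot in T_r: 1.9000·0.1000 = 0.1900 m
braking distance = 1.9000²/(2·2.5000) = 0.7220 m
person approaches 0.6000·(0.1000+0.7600) = 0.5160 m
margins: 0.2000+0.0300+0.0600 = 0.2900 m
S_min ≈ 0.1900+0.7220+0.5160+0.2900  ⇒  S_min = 859/500 m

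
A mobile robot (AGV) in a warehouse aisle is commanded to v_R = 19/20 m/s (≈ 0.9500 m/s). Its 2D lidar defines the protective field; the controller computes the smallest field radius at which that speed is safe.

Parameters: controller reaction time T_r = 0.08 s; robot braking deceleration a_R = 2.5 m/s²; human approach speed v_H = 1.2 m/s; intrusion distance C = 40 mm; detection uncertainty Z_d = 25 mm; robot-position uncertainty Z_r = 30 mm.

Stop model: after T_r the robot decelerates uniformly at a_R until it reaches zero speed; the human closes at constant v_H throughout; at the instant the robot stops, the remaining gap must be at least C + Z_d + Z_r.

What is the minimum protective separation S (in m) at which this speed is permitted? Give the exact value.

braking lasts T_s = (19/20)/(5/2) = 0.3800 s
robot in T_r: 0.9500·0.0800 = 0.0760 m
robot under decel: 0.9500²/(2·2.5000) = 0.1805 m
human closes 1.2000·0.4600 = 0.5520 m
margins: 0.0400+0.0250+0.0300 = 0.0950 m
S_min ≈ 0.0760+0.1805+0.5520+0.0950  ⇒  S_min = 1807/2000 m

S_min = 1807/2000 m = 0.9035 m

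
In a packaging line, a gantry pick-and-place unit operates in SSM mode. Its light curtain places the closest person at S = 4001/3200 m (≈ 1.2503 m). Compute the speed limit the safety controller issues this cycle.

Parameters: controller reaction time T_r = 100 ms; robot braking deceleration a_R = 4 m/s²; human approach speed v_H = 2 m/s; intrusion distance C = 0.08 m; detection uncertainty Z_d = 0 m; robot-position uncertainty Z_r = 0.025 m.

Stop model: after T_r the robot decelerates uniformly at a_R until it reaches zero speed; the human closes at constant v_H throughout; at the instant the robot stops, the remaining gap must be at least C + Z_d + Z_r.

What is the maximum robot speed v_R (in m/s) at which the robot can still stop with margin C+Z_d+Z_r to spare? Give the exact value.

v_R_max = 5/4 m/s = 1.2500 m/s

quadratic (1/8)·v² + (3/5)·v + (-121/128) = 0
  disc = (3/5)² − 4·(1/8)·(-121/128) = 5329/6400 ; √disc = 73/80
  v_R = (−(3/5) + 73/80) / (2·(1/8)) = 5/4 m/s
check:
stop time T_s = (5/4)/4 = 0.3125 s
robot in T_r: 1.2500·0.1000 = 0.1250 m
braking distance = 1.2500²/(2·4.0000) = 0.1953 m
human closes 2.0000·0.4125 = 0.8250 m
C+Z_d+Z_r = 0.0800+0.0000+0.0250 = 0.1050 m
sum ≈ 0.1250+0.1953+0.8250+0.1050 ≈ 1.2503 m = S ✓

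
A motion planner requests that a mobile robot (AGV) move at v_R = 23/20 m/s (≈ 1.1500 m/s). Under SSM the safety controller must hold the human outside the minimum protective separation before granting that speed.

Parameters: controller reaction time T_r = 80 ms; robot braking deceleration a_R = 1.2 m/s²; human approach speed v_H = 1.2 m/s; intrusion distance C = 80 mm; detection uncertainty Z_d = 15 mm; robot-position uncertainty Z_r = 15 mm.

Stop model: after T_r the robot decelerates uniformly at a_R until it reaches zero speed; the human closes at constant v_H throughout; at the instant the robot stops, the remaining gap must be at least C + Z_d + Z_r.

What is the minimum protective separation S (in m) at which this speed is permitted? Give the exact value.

braking lasts T_s = (23/20)/(6/5) = 0.9583 s
robot in T_r: 1.1500·0.0800 = 0.0920 m
robot under decel: 1.1500²/(2·1.2000) = 0.5510 m
person approaches 1.2000·(0.0800+0.9583) = 1.2460 m
C+Z_d+Z_r = 0.0800+0.0150+0.0150 = 0.1100 m
S_min ≈ 0.0920+0.5510+1.2460+0.1100  ⇒  S_min = 47977/24000 m

S_min = 47977/24000 m = 1.9990 m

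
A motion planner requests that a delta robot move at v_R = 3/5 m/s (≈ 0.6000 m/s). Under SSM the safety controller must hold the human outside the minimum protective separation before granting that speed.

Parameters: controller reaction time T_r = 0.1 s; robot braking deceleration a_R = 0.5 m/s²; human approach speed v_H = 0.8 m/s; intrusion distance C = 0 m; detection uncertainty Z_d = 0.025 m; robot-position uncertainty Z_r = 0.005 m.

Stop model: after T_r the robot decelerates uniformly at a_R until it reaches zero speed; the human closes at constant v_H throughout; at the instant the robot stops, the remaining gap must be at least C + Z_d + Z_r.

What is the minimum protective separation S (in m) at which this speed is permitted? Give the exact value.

S_min = 149/100 m = 1.4900 m

T_s = v_R/a_R = (3/5)/(1/2) = 1.2000 s
reaction-phase robot travel = 0.6000·0.1000 = 0.0600 m
robot under decel: 0.6000²/(2·0.5000) = 0.3600 m
person approaches 0.8000·(0.1000+1.2000) = 1.0400 m
residual clearance needed = 0.0000+0.0250+0.0050 = 0.0300 m
S_min ≈ 0.0600+0.3600+1.0400+0.0300  ⇒  S_min = 149/100 m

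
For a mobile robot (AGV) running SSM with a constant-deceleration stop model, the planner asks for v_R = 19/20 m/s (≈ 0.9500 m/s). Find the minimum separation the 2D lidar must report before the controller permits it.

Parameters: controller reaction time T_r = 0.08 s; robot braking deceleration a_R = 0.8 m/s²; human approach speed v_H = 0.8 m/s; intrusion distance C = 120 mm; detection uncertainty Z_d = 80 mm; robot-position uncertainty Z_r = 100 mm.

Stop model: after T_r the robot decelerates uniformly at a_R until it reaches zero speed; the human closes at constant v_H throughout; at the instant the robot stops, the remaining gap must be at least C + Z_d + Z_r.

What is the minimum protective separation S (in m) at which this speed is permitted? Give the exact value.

S_min = 6253/3200 m = 1.9541 m

braking lasts T_s = (19/20)/(4/5) = 1.1875 s
robot in T_r: 0.9500·0.0800 = 0.0760 m
robot covers 0.9500·1.1875 − ½·0.8000·1.1875² = 0.5641 m while stopping
human over T_r+T_s: 0.8000·(0.0800+1.1875) = 1.0140 m
C+Z_d+Z_r = 0.1200+0.0800+0.1000 = 0.3000 m
S_min ≈ 0.0760+0.5641+1.0140+0.3000  ⇒  S_min = 6253/3200 m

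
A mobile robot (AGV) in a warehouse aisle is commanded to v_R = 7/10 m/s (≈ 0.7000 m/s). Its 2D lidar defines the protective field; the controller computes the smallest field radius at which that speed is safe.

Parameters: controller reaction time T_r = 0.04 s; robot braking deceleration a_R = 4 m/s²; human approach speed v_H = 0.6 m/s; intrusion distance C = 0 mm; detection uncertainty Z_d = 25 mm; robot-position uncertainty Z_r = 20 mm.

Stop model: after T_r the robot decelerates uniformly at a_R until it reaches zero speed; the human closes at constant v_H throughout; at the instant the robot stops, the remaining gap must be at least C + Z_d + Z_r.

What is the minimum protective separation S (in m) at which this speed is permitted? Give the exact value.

S_min = 1053/4000 m = 0.2632 m

T_s = v_R/a_R = (7/10)/4 = 0.1750 s
robot in T_r: 0.7000·0.0400 = 0.0280 m
braking distance = 0.7000²/(2·4.0000) = 0.0612 m
person approaches 0.6000·(0.0400+0.1750) = 0.1290 m
residual clearance needed = 0.0000+0.0250+0.0200 = 0.0450 m
S_min ≈ 0.0280+0.0612+0.1290+0.0450  ⇒  S_min = 1053/4000 m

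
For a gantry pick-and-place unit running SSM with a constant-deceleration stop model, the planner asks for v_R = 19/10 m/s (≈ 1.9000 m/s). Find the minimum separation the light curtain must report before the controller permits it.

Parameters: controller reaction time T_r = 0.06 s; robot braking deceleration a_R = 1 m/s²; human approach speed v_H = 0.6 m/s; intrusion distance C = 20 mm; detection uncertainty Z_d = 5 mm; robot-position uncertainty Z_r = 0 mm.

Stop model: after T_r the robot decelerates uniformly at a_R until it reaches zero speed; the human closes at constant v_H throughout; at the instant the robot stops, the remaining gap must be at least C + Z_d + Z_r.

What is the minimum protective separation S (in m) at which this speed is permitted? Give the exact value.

T_s = v_R/a_R = (19/10)/1 = 1.9000 s
robot covers v_R·T_r = 1.9000·0.0600 = 0.1140 m before braking
braking distance = 1.9000²/(2·1.0000) = 1.8050 m
human over T_r+T_s: 0.6000·(0.0600+1.9000) = 1.1760 m
residual clearance needed = 0.0200+0.0050+0.0000 = 0.0250 m
S_min ≈ 0.1140+1.8050+1.1760+0.0250  ⇒  S_min = 78/25 m

S_min = 78/25 m = 3.1200 m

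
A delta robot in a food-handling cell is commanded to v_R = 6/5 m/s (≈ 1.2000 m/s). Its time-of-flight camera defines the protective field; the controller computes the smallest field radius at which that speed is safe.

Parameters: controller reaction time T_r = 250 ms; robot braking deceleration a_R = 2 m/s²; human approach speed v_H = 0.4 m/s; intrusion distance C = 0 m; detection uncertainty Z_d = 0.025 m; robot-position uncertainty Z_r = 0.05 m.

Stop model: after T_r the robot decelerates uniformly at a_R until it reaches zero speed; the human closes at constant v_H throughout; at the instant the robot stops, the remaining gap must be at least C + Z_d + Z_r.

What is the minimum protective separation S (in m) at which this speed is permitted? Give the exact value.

S_min = 43/40 m = 1.0750 m

T_s = v_R/a_R = (6/5)/2 = 0.6000 s
robot covers v_R·T_r = 1.2000·0.2500 = 0.3000 m before braking
braking distance = 1.2000²/(2·2.0000) = 0.3600 m
human over T_r+T_s: 0.4000·(0.2500+0.6000) = 0.3400 m
C+Z_d+Z_r = 0.0000+0.0250+0.0500 = 0.0750 m
S_min ≈ 0.3000+0.3600+0.3400+0.0750  ⇒  S_min = 43/40 m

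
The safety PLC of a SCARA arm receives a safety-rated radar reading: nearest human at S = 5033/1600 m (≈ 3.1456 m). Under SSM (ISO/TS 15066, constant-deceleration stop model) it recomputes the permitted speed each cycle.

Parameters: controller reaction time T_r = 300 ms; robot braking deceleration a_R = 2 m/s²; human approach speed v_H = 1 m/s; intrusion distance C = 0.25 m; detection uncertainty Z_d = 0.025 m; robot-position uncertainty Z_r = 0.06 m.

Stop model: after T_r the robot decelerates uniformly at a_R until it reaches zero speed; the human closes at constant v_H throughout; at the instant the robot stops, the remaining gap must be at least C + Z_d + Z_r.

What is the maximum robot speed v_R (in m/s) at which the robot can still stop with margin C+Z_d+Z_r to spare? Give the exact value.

collect terms ⇒ (1/4)·v_R² + (4/5)·v_R + (-4017/1600) = 0
  disc = (4/5)² − 4·(1/4)·(-4017/1600) = 5041/1600 ; √disc = 71/40
  v_R = (−(4/5) + 71/40) / (2·(1/4)) = 39/20 m/s
check:
T_s = v_R/a_R = (39/20)/2 = 0.9750 s
robot in T_r: 1.9500·0.3000 = 0.5850 m
robot covers 1.9500·0.9750 − ½·2.0000·0.9750² = 0.9506 m while stopping
human over T_r+T_s: 1.0000·(0.3000+0.9750) = 1.2750 m
C+Z_d+Z_r = 0.2500+0.0250+0.0600 = 0.3350 m
sum ≈ 0.5850+0.9506+1.2750+0.3350 ≈ 3.1456 m = S ✓

v_R_max = 39/20 m/s = 1.9500 m/s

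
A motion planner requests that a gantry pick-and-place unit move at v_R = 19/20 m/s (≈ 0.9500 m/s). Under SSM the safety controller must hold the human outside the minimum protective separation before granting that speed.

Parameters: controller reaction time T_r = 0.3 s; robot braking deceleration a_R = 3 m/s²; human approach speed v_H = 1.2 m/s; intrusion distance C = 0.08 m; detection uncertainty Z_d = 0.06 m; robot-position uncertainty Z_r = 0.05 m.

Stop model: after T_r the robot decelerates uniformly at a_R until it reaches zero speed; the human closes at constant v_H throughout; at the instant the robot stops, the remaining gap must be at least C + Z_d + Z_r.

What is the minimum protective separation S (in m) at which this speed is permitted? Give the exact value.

S_min = 3277/2400 m = 1.3654 m

stop time T_s = (19/20)/3 = 0.3167 s
robot covers v_R·T_r = 0.9500·0.3000 = 0.2850 m before braking
robot covers 0.9500·0.3167 − ½·3.0000·0.3167² = 0.1504 m while stopping
human closes 1.2000·0.6167 = 0.7400 m
C+Z_d+Z_r = 0.0800+0.0600+0.0500 = 0.1900 m
S_min ≈ 0.2850+0.1504+0.7400+0.1900  ⇒  S_min = 3277/2400 m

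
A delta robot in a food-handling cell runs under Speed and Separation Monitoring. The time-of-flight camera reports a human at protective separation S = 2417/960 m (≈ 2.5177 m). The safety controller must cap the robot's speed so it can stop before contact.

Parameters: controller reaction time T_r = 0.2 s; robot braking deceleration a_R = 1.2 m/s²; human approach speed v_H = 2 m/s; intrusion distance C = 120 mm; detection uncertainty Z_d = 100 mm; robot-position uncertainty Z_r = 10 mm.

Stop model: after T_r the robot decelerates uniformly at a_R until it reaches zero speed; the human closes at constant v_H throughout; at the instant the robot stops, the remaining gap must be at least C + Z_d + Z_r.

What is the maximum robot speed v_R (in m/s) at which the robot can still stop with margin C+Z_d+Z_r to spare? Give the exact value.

v_R_max = 17/20 m/s = 0.8500 m/s

collect terms ⇒ (5/12)·v_R² + (28/15)·v_R + (-9061/4800) = 0
  disc = (28/15)² − 4·(5/12)·(-9061/4800) = 10609/1600 ; √disc = 103/40
  v_R = (−(28/15) + 103/40) / (2·(5/12)) = 17/20 m/s
check:
braking lasts T_s = (17/20)/(6/5) = 0.7083 s
reaction-phase robot travel = 0.8500·0.2000 = 0.1700 m
robot under decel: 0.8500²/(2·1.2000) = 0.3010 m
human closes 2.0000·0.9083 = 1.8167 m
C+Z_d+Z_r = 0.1200+0.1000+0.0100 = 0.2300 m
sum ≈ 0.1700+0.3010+1.8167+0.2300 ≈ 2.5177 m = S ✓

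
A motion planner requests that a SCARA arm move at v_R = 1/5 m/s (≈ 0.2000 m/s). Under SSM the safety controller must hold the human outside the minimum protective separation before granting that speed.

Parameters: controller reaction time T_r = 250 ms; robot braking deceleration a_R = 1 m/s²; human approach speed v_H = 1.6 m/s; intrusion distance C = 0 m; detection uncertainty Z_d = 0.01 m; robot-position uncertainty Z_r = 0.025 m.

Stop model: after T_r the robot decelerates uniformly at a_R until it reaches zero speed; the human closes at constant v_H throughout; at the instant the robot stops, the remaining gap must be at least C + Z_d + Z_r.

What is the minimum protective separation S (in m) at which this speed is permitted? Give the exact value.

T_s = v_R/a_R = (1/5)/1 = 0.2000 s
reaction-phase robot travel = 0.2000·0.2500 = 0.0500 m
robot covers 0.2000·0.2000 − ½·1.0000·0.2000² = 0.0200 m while stopping
person approaches 1.6000·(0.2500+0.2000) = 0.7200 m
margins: 0.0000+0.0100+0.0250 = 0.0350 m
S_min ≈ 0.0500+0.0200+0.7200+0.0350  ⇒  S_min = 33/40 m

S_min = 33/40 m = 0.8250 m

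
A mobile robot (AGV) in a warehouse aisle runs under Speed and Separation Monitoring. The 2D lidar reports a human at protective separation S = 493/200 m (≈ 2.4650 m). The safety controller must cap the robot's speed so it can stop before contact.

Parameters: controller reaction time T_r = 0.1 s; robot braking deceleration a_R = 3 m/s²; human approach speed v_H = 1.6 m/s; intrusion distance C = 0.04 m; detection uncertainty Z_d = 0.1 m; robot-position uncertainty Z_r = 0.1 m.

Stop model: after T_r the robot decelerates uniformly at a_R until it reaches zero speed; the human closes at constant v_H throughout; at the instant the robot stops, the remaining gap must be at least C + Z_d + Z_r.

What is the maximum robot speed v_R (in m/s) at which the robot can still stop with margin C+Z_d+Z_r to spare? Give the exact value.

quadratic (1/6)·v² + (19/30)·v + (-413/200) = 0
  disc = (19/30)² − 4·(1/6)·(-413/200) = 16/9 ; √disc = 4/3
  v_R = (−(19/30) + 4/3) / (2·(1/6)) = 21/10 m/s
check:
braking lasts T_s = (21/10)/3 = 0.7000 s
robot covers v_R·T_r = 2.1000·0.1000 = 0.2100 m before braking
braking distance = 2.1000²/(2·3.0000) = 0.7350 m
human over T_r+T_s: 1.6000·(0.1000+0.7000) = 1.2800 m
margins: 0.0400+0.1000+0.1000 = 0.2400 m
sum ≈ 0.2100+0.7350+1.2800+0.2400 ≈ 2.4650 m = S ✓

v_R_max = 21/10 m/s = 2.1000 m/s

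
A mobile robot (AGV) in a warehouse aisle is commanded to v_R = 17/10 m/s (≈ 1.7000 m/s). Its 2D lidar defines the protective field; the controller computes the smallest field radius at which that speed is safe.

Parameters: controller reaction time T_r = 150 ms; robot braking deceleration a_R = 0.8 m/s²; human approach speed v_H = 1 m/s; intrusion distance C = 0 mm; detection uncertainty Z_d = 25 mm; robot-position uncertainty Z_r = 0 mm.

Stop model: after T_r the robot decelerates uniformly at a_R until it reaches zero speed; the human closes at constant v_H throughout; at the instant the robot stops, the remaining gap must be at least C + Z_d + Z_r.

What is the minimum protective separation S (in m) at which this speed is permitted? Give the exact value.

S_min = 3489/800 m = 4.3613 m

T_s = v_R/a_R = (17/10)/(4/5) = 2.1250 s
reaction-phase robot travel = 1.7000·0.1500 = 0.2550 m
robot covers 1.7000·2.1250 − ½·0.8000·2.1250² = 1.8062 m while stopping
human closes 1.0000·2.2750 = 2.2750 m
residual clearance needed = 0.0000+0.0250+0.0000 = 0.0250 m
S_min ≈ 0.2550+1.8062+2.2750+0.0250  ⇒  S_min = 3489/800 m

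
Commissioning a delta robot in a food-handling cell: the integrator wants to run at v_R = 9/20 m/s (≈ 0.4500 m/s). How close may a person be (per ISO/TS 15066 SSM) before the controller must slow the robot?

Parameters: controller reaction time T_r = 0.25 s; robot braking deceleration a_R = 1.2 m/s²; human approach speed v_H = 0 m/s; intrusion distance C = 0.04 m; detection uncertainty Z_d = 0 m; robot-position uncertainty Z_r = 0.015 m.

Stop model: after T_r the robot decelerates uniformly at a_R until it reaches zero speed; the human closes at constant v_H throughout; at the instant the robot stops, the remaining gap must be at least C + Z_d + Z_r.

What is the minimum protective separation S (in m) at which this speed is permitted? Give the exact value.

stop time T_s = (9/20)/(6/5) = 0.3750 s
robot covers v_R·T_r = 0.4500·0.2500 = 0.1125 m before braking
robot covers 0.4500·0.3750 − ½·1.2000·0.3750² = 0.0844 m while stopping
human closes 0.0000·0.6250 = 0.0000 m
margins: 0.0400+0.0000+0.0150 = 0.0550 m
S_min ≈ 0.1125+0.0844+0.0000+0.0550  ⇒  S_min = 403/1600 m

S_min = 403/1600 m = 0.2519 m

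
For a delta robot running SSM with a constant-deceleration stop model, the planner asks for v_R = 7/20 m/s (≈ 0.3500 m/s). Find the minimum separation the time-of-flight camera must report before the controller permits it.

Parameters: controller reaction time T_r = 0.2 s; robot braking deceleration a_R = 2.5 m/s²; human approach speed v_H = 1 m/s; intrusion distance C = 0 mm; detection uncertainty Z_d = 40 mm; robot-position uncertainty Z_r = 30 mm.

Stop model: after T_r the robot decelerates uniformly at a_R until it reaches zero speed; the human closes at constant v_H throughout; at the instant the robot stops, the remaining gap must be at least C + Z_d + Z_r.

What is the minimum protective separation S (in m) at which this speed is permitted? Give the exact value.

stop time T_s = (7/20)/(5/2) = 0.1400 s
reaction-phase robot travel = 0.3500·0.2000 = 0.0700 m
braking distance = 0.3500²/(2·2.5000) = 0.0245 m
human closes 1.0000·0.3400 = 0.3400 m
margins: 0.0000+0.0400+0.0300 = 0.0700 m
S_min ≈ 0.0700+0.0245+0.3400+0.0700  ⇒  S_min = 1009/2000 m

S_min = 1009/2000 m = 0.5045 m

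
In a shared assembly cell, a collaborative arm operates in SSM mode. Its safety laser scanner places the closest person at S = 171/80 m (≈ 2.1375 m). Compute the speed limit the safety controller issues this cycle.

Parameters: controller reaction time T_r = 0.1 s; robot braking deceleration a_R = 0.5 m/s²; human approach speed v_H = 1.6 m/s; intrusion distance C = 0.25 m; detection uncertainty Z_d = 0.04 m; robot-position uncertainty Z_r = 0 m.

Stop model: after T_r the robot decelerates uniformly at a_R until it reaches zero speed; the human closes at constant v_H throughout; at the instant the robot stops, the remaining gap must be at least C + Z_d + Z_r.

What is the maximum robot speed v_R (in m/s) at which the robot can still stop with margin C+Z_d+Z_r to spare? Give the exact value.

at the boundary: (1)·v² + (33/10)·v + (-27/16) = 0
  disc = (33/10)² − 4·(1)·(-27/16) = 441/25 ; √disc = 21/5
  v_R = (−(33/10) + 21/5) / (2·(1)) = 9/20 m/s
check:
braking lasts T_s = (9/20)/(1/2) = 0.9000 s
reaction-phase robot travel = 0.4500·0.1000 = 0.0450 m
robot under decel: 0.4500²/(2·0.5000) = 0.2025 m
human closes 1.6000·1.0000 = 1.6000 m
C+Z_d+Z_r = 0.2500+0.0400+0.0000 = 0.2900 m
sum ≈ 0.0450+0.2025+1.6000+0.2900 ≈ 2.1375 m = S ✓

v_R_max = 9/20 m/s = 0.4500 m/s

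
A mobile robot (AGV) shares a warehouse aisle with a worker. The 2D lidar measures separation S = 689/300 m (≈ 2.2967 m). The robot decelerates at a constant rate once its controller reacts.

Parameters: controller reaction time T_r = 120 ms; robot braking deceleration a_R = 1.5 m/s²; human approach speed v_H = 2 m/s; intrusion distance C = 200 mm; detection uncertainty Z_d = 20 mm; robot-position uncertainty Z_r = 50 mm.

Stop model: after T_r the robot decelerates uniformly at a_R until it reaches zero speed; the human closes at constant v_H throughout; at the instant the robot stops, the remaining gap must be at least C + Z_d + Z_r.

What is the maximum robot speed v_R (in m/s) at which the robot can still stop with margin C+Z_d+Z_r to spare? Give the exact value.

collect terms ⇒ (1/3)·v_R² + (109/75)·v_R + (-134/75) = 0
  disc = (109/75)² − 4·(1/3)·(-134/75) = 2809/625 ; √disc = 53/25
  v_R = (−(109/75) + 53/25) / (2·(1/3)) = 1 m/s
check:
T_s = v_R/a_R = 1/(3/2) = 0.6667 s
robot in T_r: 1.0000·0.1200 = 0.1200 m
robot under decel: 1.0000²/(2·1.5000) = 0.3333 m
human closes 2.0000·0.7867 = 1.5733 m
margins: 0.2000+0.0200+0.0500 = 0.2700 m
sum ≈ 0.1200+0.3333+1.5733+0.2700 ≈ 2.2967 m = S ✓

v_R_max = 1 m/s = 1.0000 m/s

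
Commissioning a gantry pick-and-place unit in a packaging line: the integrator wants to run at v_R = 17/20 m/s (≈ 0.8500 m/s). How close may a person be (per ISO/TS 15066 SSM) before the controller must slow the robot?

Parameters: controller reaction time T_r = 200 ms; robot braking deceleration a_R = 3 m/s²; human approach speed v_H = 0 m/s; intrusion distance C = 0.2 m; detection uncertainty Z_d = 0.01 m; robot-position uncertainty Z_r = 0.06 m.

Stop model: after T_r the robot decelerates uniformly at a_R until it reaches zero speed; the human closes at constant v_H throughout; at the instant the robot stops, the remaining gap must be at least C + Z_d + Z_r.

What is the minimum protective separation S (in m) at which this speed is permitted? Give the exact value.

S_min = 269/480 m = 0.5604 m

stop time T_s = (17/20)/3 = 0.2833 s
robot in T_r: 0.8500·0.2000 = 0.1700 m
braking distance = 0.8500²/(2·3.0000) = 0.1204 m
person approaches 0.0000·(0.2000+0.2833) = 0.0000 m
C+Z_d+Z_r = 0.2000+0.0100+0.0600 = 0.2700 m
S_min ≈ 0.1700+0.1204+0.0000+0.2700  ⇒  S_min = 269/480 m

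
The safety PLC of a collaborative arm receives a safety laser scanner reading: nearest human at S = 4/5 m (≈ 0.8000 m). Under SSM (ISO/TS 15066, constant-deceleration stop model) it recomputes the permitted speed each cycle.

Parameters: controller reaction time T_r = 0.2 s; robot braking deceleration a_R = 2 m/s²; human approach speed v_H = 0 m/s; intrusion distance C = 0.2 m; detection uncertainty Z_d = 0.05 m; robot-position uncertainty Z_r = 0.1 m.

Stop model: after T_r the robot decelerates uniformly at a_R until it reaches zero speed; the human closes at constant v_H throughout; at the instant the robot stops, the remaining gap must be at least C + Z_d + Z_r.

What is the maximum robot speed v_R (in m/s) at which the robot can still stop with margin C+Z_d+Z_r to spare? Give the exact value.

v_R_max = 1 m/s = 1.0000 m/s

quadratic (1/4)·v² + (1/5)·v + (-9/20) = 0
  disc = (1/5)² − 4·(1/4)·(-9/20) = 49/100 ; √disc = 7/10
  v_R = (−(1/5) + 7/10) / (2·(1/4)) = 1 m/s
check:
T_s = v_R/a_R = 1/2 = 0.5000 s
robot covers v_R·T_r = 1.0000·0.2000 = 0.2000 m before braking
robot covers 1.0000·0.5000 − ½·2.0000·0.5000² = 0.2500 m while stopping
human over T_r+T_s: 0.0000·(0.2000+0.5000) = 0.0000 m
margins: 0.2000+0.0500+0.1000 = 0.3500 m
sum ≈ 0.2000+0.2500+0.0000+0.3500 ≈ 0.8000 m = S ✓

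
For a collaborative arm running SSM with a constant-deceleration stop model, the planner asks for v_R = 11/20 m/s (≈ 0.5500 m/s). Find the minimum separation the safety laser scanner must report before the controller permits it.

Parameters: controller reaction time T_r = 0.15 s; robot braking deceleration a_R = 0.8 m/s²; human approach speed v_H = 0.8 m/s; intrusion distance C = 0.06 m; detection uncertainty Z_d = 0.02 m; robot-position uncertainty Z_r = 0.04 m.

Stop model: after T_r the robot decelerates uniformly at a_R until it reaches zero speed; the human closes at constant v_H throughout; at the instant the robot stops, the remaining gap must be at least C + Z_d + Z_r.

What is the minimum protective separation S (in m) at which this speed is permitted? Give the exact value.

braking lasts T_s = (11/20)/(4/5) = 0.6875 s
robot in T_r: 0.5500·0.1500 = 0.0825 m
robot covers 0.5500·0.6875 − ½·0.8000·0.6875² = 0.1891 m while stopping
person approaches 0.8000·(0.1500+0.6875) = 0.6700 m
C+Z_d+Z_r = 0.0600+0.0200+0.0400 = 0.1200 m
S_min ≈ 0.0825+0.1891+0.6700+0.1200  ⇒  S_min = 3397/3200 m

S_min = 3397/3200 m = 1.0616 m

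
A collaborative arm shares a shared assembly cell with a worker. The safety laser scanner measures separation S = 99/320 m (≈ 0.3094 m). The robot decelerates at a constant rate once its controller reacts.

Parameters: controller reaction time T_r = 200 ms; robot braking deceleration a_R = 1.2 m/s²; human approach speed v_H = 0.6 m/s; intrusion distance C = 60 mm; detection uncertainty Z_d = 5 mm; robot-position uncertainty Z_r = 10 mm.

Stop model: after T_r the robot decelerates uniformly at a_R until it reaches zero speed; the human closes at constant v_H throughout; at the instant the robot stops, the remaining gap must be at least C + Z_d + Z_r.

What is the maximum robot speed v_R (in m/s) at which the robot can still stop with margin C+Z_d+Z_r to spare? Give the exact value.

v_R_max = 3/20 m/s = 0.1500 m/s

quadratic (5/12)·v² + (7/10)·v + (-183/1600) = 0
  disc = (7/10)² − 4·(5/12)·(-183/1600) = 1089/1600 ; √disc = 33/40
  v_R = (−(7/10) + 33/40) / (2·(5/12)) = 3/20 m/s
check:
braking lasts T_s = (3/20)/(6/5) = 0.1250 s
robot covers v_R·T_r = 0.1500·0.2000 = 0.0300 m before braking
robot covers 0.1500·0.1250 − ½·1.2000·0.1250² = 0.0094 m while stopping
human closes 0.6000·0.3250 = 0.1950 m
margins: 0.0600+0.0050+0.0100 = 0.0750 m
sum ≈ 0.0300+0.0094+0.1950+0.0750 ≈ 0.3094 m = S ✓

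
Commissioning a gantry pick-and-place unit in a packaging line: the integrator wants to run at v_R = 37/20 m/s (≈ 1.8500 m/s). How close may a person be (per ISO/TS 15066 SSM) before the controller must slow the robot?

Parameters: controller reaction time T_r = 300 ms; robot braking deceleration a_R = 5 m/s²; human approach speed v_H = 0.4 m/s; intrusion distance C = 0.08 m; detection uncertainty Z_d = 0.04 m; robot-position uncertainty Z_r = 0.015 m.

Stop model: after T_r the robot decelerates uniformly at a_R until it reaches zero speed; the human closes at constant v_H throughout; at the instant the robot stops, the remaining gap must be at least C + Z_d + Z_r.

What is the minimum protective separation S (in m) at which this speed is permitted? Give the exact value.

stop time T_s = (37/20)/5 = 0.3700 s
robot covers v_R·T_r = 1.8500·0.3000 = 0.5550 m before braking
braking distance = 1.8500²/(2·5.0000) = 0.3422 m
human closes 0.4000·0.6700 = 0.2680 m
residual clearance needed = 0.0800+0.0400+0.0150 = 0.1350 m
S_min ≈ 0.5550+0.3422+0.2680+0.1350  ⇒  S_min = 5201/4000 m

S_min = 5201/4000 m = 1.3002 m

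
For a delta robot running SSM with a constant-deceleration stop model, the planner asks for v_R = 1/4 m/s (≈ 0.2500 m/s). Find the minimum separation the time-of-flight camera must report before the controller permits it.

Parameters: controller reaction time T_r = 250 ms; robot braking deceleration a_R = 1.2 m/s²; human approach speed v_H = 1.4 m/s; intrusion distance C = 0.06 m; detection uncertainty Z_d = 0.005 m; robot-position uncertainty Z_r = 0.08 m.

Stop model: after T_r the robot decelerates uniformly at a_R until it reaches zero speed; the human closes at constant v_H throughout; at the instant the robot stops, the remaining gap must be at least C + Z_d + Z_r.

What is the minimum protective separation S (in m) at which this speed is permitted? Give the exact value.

S_min = 4201/4800 m = 0.8752 m

stop time T_s = (1/4)/(6/5) = 0.2083 s
robot covers v_R·T_r = 0.2500·0.2500 = 0.0625 m before braking
braking distance = 0.2500²/(2·1.2000) = 0.0260 m
human over T_r+T_s: 1.4000·(0.2500+0.2083) = 0.6417 m
residual clearance needed = 0.0600+0.0050+0.0800 = 0.1450 m
S_min ≈ 0.0625+0.0260+0.6417+0.1450  ⇒  S_min = 4201/4800 m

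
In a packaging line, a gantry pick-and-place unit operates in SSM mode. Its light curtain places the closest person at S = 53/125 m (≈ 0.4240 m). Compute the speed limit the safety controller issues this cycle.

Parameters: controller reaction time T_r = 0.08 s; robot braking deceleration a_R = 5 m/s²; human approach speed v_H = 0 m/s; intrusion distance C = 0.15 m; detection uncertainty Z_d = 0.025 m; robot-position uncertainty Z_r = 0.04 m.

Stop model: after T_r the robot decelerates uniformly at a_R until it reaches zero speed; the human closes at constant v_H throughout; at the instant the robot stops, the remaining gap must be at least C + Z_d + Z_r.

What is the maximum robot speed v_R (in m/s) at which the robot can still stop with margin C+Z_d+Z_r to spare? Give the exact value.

collect terms ⇒ (1/10)·v_R² + (2/25)·v_R + (-209/1000) = 0
  disc = (2/25)² − 4·(1/10)·(-209/1000) = 9/100 ; √disc = 3/10
  v_R = (−(2/25) + 3/10) / (2·(1/10)) = 11/10 m/s
check:
braking lasts T_s = (11/10)/5 = 0.2200 s
robot in T_r: 1.1000·0.0800 = 0.0880 m
robot under decel: 1.1000²/(2·5.0000) = 0.1210 m
human over T_r+T_s: 0.0000·(0.0800+0.2200) = 0.0000 m
residual clearance needed = 0.1500+0.0250+0.0400 = 0.2150 m
sum ≈ 0.0880+0.1210+0.0000+0.2150 ≈ 0.4240 m = S ✓

v_R_max = 11/10 m/s = 1.1000 m/s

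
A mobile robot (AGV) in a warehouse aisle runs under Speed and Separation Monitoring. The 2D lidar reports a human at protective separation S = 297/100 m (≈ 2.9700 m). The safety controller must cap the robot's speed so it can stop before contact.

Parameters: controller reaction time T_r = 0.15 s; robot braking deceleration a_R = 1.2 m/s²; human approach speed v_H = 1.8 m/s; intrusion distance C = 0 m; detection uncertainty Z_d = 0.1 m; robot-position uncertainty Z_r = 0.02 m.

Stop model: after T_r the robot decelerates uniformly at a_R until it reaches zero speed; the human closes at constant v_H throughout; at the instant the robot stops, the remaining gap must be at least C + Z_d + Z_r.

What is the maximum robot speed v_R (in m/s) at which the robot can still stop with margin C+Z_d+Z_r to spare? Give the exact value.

v_R_max = 6/5 m/s = 1.2000 m/s

collect terms ⇒ (5/12)·v_R² + (33/20)·v_R + (-129/50) = 0
  disc = (33/20)² − 4·(5/12)·(-129/50) = 2809/400 ; √disc = 53/20
  v_R = (−(33/20) + 53/20) / (2·(5/12)) = 6/5 m/s
check:
braking lasts T_s = (6/5)/(6/5) = 1.0000 s
robot in T_r: 1.2000·0.1500 = 0.1800 m
robot under decel: 1.2000²/(2·1.2000) = 0.6000 m
human over T_r+T_s: 1.8000·(0.1500+1.0000) = 2.0700 m
margins: 0.0000+0.1000+0.0200 = 0.1200 m
sum ≈ 0.1800+0.6000+2.0700+0.1200 ≈ 2.9700 m = S ✓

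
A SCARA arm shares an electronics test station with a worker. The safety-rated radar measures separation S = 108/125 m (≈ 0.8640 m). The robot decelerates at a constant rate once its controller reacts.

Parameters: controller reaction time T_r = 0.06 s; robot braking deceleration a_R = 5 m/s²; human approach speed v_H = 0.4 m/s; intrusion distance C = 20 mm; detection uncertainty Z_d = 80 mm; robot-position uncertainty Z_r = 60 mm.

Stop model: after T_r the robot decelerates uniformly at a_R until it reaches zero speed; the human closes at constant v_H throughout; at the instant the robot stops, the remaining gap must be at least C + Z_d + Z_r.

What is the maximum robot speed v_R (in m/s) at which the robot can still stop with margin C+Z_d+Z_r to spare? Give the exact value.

collect terms ⇒ (1/10)·v_R² + (7/50)·v_R + (-17/25) = 0
  disc = (7/50)² − 4·(1/10)·(-17/25) = 729/2500 ; √disc = 27/50
  v_R = (−(7/50) + 27/50) / (2·(1/10)) = 2 m/s
check:
stop time T_s = 2/5 = 0.4000 s
robot in T_r: 2.0000·0.0600 = 0.1200 m
robot covers 2.0000·0.4000 − ½·5.0000·0.4000² = 0.4000 m while stopping
human closes 0.4000·0.4600 = 0.1840 m
C+Z_d+Z_r = 0.0200+0.0800+0.0600 = 0.1600 m
sum ≈ 0.1200+0.4000+0.1840+0.1600 ≈ 0.8640 m = S ✓

v_R_max = 2 m/s = 2.0000 m/s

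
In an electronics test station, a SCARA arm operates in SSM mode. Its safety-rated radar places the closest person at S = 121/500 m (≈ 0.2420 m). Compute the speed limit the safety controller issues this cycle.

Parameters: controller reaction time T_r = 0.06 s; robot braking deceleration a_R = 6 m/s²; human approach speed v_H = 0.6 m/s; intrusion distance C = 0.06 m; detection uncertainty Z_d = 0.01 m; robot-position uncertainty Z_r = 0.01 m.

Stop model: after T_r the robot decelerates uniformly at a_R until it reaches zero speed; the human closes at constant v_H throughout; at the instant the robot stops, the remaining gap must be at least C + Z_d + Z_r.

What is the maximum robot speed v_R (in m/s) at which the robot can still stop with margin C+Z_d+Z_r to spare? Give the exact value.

quadratic (1/12)·v² + (4/25)·v + (-63/500) = 0
  disc = (4/25)² − 4·(1/12)·(-63/500) = 169/2500 ; √disc = 13/50
  v_R = (−(4/25) + 13/50) / (2·(1/12)) = 3/5 m/s
check:
T_s = v_R/a_R = (3/5)/6 = 0.1000 s
reaction-phase robot travel = 0.6000·0.0600 = 0.0360 m
robot covers 0.6000·0.1000 − ½·6.0000·0.1000² = 0.0300 m while stopping
human closes 0.6000·0.1600 = 0.0960 m
margins: 0.0600+0.0100+0.0100 = 0.0800 m
sum ≈ 0.0360+0.0300+0.0960+0.0800 ≈ 0.2420 m = S ✓

v_R_max = 3/5 m/s = 0.6000 m/s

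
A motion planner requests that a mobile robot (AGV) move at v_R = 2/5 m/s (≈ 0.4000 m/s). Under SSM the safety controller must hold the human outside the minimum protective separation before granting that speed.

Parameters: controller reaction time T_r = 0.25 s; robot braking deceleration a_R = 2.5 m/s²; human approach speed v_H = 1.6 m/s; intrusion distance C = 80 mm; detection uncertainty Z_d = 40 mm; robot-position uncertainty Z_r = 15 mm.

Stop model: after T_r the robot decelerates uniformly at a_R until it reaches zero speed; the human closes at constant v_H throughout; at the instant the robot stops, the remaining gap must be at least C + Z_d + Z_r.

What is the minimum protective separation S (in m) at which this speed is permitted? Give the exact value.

S_min = 923/1000 m = 0.9230 m

braking lasts T_s = (2/5)/(5/2) = 0.1600 s
reaction-phase robot travel = 0.4000·0.2500 = 0.1000 m
braking distance = 0.4000²/(2·2.5000) = 0.0320 m
human over T_r+T_s: 1.6000·(0.2500+0.1600) = 0.6560 m
residual clearance needed = 0.0800+0.0400+0.0150 = 0.1350 m
S_min ≈ 0.1000+0.0320+0.6560+0.1350  ⇒  S_min = 923/1000 m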